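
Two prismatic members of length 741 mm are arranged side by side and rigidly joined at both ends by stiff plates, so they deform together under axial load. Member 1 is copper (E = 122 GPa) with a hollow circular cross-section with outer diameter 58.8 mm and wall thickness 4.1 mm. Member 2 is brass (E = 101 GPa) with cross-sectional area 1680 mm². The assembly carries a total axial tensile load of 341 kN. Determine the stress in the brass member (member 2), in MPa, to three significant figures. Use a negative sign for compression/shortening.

A_1 = 704.6 mm².
Equal strain + equilibrium ⇒ each member carries load in proportion to AE: A₁E₁ = 85960000 N, A₂E₂ = 169700000 N, ΣAE = 255600000 N.
σ₂ = P·E₂/ΣAE = 341000·101000/255600000 = 134.7 MPa.

135 MPa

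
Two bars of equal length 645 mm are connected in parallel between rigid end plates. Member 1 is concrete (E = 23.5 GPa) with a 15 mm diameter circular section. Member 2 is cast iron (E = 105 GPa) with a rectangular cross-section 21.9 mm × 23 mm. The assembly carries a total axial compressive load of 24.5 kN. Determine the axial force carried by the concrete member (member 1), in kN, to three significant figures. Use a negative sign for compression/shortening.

A_1 = 176.7 mm².
A_2 = 503.7 mm².
Equal strain + equilibrium ⇒ each member carries load in proportion to AE: A₁E₁ = 4153000 N, A₂E₂ = 52890000 N, ΣAE = 57040000 N.
F₁ = P·A₁E₁/ΣAE = -24500·4153000/57040000 = -1784 N.

-1.78 kN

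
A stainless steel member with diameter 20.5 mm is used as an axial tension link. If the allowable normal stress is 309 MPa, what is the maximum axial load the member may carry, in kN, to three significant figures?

102 kN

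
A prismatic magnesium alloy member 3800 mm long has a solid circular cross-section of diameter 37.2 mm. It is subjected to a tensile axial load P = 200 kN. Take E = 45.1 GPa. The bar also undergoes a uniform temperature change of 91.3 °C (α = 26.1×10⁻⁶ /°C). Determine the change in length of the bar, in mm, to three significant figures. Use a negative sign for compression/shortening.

24.6 mm

A = 1087 mm².
δ_mech = NL/(AE) = 200000·3800/(1087·45100) = 15.5 mm.
δ_thermal = αLΔT = 26.1e-6·3800·91.3 = 9.055 mm.
δ = δ_mech + δ_thermal = 24.56 mm.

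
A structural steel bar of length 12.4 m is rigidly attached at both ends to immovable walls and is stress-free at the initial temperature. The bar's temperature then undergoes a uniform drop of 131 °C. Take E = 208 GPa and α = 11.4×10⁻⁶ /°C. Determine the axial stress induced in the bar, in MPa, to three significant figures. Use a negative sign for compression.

311 MPa

Free thermal expansion αLΔT = 11.4e-6 · 12400 · -131 = -18.52 mm.
The walls impose strain ε = −(-18.52)/12400 = 1.4934e-03; σ = Eε = 208000 · 1.4934e-03 = 310.6 MPa.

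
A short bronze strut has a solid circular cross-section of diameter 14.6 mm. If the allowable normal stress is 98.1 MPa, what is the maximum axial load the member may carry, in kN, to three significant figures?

16.4 kN

A = 167.4 mm².
P_max = σ_allow · A = 98.1 · 167.4 = 16420 N = 16.42 kN.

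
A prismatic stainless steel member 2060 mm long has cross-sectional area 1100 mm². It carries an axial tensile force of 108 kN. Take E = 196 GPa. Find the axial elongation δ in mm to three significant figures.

1.03 mm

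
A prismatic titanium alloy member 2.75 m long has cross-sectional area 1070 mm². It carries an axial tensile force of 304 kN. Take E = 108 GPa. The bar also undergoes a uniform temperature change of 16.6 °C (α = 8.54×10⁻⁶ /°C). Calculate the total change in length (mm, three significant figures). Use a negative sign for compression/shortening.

δ_mech = NL/(AE) = 304000·2750/(1070·108000) = 7.234 mm.
δ_thermal = αLΔT = 8.54e-6·2750·16.6 = 0.3899 mm.
δ = δ_mech + δ_thermal = 7.624 mm.

7.62 mm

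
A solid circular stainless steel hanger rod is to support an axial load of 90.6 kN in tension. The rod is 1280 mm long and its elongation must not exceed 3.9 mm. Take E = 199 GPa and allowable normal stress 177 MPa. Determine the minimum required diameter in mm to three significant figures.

25.5 mm

Required area A ≥ P/σ_allow = 90600/177 = 511.9 mm².
For a solid circular section, d ≥ √(4A/π) = 25.53 mm.
Elongation limit: A ≥ PL/(Eδ_allow) = 90600·1280/(199000·3.9) = 149.4 mm² ⇒ d ≥ 13.79 mm.
The stress limit governs.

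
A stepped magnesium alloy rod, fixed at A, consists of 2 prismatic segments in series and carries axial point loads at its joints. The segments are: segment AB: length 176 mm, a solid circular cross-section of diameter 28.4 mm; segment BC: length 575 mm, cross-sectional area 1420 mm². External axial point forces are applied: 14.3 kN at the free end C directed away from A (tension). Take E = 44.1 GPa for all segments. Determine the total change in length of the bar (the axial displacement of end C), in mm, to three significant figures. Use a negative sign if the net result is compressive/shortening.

0.221 mm

Internal axial forces (sectioning from the free end, tension +): N_BC = 14.3 kN, N_AB = 14.3 kN.
A_AB = 633.5 mm².
δ_AB = 14300·176/(633.5·44100) = 0.09009 mm
δ_BC = 14300·575/(1420·44100) = 0.1313 mm
δ = Σδ_i = 0.2214 mm.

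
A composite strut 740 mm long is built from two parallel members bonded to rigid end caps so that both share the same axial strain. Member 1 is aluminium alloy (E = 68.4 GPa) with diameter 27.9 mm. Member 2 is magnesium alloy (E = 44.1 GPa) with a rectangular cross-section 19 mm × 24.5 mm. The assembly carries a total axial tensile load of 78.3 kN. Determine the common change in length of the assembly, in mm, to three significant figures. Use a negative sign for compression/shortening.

A_1 = 611.4 mm².
A_2 = 465.5 mm².
Equal strain + equilibrium ⇒ each member carries load in proportion to AE: A₁E₁ = 41820000 N, A₂E₂ = 20530000 N, ΣAE = 62350000 N.
δ = PL/ΣAE = 78300·740/62350000 = 0.9294 mm.

0.929 mm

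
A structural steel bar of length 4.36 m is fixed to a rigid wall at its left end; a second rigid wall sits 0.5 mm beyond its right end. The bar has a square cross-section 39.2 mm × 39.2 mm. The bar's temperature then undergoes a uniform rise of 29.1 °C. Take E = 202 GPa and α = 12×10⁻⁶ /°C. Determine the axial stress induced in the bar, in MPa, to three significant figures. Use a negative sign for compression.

-47.4 MPa

Free thermal expansion αLΔT = 12e-6 · 4360 · 29.1 = 1.523 mm.
The walls engage after the gap closes; constrained expansion = 1.523 − 0.5 = 1.023 mm.
The walls impose strain ε = −(1.023)/4360 = -2.3452e-04; σ = Eε = 202000 · -2.3452e-04 = -47.37 MPa.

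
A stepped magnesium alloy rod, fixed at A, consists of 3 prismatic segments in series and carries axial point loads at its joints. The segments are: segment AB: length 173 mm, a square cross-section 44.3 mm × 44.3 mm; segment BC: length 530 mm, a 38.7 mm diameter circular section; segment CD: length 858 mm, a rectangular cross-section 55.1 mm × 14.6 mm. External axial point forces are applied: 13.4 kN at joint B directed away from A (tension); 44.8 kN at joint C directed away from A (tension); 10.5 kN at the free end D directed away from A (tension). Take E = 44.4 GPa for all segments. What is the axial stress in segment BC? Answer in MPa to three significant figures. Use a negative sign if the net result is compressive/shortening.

47.0 MPa

Internal axial forces (sectioning from the free end, tension +): N_CD = 10.5 kN, N_BC = 55.3 kN, N_AB = 68.7 kN.
A_BC = 1176 mm².
σ_BC = N_BC/A_BC = 55300/1176 = 47.01 MPa.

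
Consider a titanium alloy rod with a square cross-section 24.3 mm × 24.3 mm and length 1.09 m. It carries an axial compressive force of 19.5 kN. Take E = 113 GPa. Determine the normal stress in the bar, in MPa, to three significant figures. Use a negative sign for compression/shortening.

-33.0 MPa

A = 590.5 mm².
σ = N/A = -19500/590.5 = -33.02 MPa.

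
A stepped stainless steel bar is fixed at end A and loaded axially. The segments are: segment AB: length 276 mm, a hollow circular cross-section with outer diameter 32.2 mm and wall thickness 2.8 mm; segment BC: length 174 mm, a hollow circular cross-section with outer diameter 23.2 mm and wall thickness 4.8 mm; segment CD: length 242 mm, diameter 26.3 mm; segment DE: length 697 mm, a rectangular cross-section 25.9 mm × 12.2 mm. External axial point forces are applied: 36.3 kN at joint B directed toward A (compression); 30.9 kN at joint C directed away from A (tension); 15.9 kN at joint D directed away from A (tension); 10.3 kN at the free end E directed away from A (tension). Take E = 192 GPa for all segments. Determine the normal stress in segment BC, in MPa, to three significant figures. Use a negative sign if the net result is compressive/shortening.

206 MPa

Internal axial forces (sectioning from the free end, tension +): N_DE = 10.3 kN, N_CD = 26.2 kN, N_BC = 57.1 kN, N_AB = 20.8 kN.
A_BC = 277.5 mm².
σ_BC = N_BC/A_BC = 57100/277.5 = 205.8 MPa.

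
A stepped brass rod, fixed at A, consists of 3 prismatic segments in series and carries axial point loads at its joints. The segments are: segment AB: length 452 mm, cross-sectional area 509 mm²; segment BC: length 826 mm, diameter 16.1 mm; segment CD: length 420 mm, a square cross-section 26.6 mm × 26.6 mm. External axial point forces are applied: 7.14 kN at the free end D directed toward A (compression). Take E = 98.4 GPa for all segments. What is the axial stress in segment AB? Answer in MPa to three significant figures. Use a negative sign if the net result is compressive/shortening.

Internal axial forces (sectioning from the free end, tension +): N_CD = -7.14 kN, N_BC = -7.14 kN, N_AB = -7.14 kN.
σ_AB = N_AB/A_AB = -7140/509 = -14.03 MPa.

-14.0 MPa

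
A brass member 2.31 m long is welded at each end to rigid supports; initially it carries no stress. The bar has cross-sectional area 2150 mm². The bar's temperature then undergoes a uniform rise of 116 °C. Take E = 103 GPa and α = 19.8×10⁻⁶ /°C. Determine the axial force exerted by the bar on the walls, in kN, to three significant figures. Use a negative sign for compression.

-509 kN

Free thermal expansion αLΔT = 19.8e-6 · 2310 · 116 = 5.306 mm.
The walls impose strain ε = −(5.306)/2310 = -2.2968e-03; σ = Eε = 103000 · -2.2968e-03 = -236.6 MPa.
Wall reaction R = σ·A = -236.6·2150 = -508600 N = -508.6 kN.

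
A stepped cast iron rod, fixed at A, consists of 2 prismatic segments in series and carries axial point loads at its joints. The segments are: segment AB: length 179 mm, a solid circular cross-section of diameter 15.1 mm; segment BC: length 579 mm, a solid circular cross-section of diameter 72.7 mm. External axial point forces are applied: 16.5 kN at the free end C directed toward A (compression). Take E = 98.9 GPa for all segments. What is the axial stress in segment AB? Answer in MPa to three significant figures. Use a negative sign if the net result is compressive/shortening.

Internal axial forces (sectioning from the free end, tension +): N_BC = -16.5 kN, N_AB = -16.5 kN.
A_AB = 179.1 mm².
σ_AB = N_AB/A_AB = -16500/179.1 = -92.14 MPa.

-92.1 MPa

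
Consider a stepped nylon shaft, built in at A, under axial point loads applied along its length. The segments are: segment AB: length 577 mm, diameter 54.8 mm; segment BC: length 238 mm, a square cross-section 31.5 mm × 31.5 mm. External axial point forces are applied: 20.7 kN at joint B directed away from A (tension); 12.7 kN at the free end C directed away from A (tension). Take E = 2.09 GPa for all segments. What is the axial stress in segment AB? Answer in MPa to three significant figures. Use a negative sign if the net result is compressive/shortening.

Internal axial forces (sectioning from the free end, tension +): N_BC = 12.7 kN, N_AB = 33.4 kN.
A_AB = 2359 mm².
σ_AB = N_AB/A_AB = 33400/2359 = 14.16 MPa.

14.2 MPa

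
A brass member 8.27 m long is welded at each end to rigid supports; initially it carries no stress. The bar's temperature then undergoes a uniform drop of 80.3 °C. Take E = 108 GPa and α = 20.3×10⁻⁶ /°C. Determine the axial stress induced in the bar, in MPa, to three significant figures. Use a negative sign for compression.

176 MPa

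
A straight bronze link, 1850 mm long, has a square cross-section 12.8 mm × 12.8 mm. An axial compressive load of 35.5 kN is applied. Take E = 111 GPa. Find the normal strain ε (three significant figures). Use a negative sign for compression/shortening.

-0.00195

A = 163.8 mm².
σ = N/A = -216.7 MPa; ε = σ/E = -216.7/111000 = -1.952e-03.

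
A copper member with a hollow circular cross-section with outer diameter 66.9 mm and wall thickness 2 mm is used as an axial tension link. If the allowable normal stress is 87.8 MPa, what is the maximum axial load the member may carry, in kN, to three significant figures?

35.8 kN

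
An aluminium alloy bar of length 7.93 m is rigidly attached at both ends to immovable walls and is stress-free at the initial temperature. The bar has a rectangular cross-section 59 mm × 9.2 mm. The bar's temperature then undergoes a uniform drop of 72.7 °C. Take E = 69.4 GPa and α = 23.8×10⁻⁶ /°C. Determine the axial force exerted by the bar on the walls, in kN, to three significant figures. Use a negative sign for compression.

Free thermal expansion αLΔT = 23.8e-6 · 7930 · -72.7 = -13.72 mm.
The walls impose strain ε = −(-13.72)/7930 = 1.7303e-03; σ = Eε = 69400 · 1.7303e-03 = 120.1 MPa.
Wall reaction R = σ·A = 120.1·542.8 = 65180 N = 65.18 kN.

65.2 kN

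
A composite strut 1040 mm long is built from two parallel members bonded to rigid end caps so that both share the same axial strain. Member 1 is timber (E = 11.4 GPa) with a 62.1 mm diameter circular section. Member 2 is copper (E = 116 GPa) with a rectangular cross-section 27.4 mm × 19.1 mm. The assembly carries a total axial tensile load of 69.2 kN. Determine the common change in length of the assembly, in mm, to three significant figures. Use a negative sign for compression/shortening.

0.756 mm

A_1 = 3029 mm².
A_2 = 523.3 mm².
Equal strain + equilibrium ⇒ each member carries load in proportion to AE: A₁E₁ = 34530000 N, A₂E₂ = 60710000 N, ΣAE = 95240000 N.
δ = PL/ΣAE = 69200·1040/95240000 = 0.7557 mm.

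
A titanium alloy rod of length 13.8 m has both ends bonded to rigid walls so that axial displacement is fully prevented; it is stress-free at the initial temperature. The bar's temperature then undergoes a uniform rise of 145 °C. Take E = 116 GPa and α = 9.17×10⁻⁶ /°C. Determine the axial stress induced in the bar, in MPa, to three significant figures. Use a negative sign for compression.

Free thermal expansion αLΔT = 9.17e-6 · 13800 · 145 = 18.35 mm.
The walls impose strain ε = −(18.35)/13800 = -1.3297e-03; σ = Eε = 116000 · -1.3297e-03 = -154.2 MPa.

-154 MPa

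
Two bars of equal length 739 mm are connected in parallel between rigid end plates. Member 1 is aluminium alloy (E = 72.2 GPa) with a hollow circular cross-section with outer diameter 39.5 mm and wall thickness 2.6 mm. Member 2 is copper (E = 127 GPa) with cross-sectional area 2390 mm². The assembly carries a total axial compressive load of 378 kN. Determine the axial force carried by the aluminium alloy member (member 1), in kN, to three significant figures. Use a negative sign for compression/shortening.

-25.3 kN

A_1 = 301.4 mm².
Equal strain + equilibrium ⇒ each member carries load in proportion to AE: A₁E₁ = 21760000 N, A₂E₂ = 303500000 N, ΣAE = 325300000 N.
F₁ = P·A₁E₁/ΣAE = -378000·21760000/325300000 = -25290 N.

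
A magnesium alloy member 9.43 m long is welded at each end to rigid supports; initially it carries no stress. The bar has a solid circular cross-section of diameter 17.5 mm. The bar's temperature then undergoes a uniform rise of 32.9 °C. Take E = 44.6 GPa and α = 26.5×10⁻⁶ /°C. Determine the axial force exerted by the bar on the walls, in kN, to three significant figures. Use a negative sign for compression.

-9.35 kN

Free thermal expansion αLΔT = 26.5e-6 · 9430 · 32.9 = 8.222 mm.
The walls impose strain ε = −(8.222)/9430 = -8.7185e-04; σ = Eε = 44600 · -8.7185e-04 = -38.88 MPa.
Wall reaction R = σ·A = -38.88·240.5 = -9353 N = -9.353 kN.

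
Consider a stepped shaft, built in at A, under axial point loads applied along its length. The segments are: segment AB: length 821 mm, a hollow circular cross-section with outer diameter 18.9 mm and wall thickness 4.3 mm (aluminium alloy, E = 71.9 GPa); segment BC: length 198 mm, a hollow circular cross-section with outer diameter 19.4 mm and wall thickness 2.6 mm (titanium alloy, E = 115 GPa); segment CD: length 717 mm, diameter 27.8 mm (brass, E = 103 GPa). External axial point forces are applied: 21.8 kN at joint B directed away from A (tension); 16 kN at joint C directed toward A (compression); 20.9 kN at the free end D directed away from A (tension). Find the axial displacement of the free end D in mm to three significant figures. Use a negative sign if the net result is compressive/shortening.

Internal axial forces (sectioning from the free end, tension +): N_CD = 20.9 kN, N_BC = 4.9 kN, N_AB = 26.7 kN.
A_AB = 197.2 mm².
A_BC = 137.2 mm².
A_CD = 607 mm².
δ_AB = 26700·821/(197.2·71900) = 1.546 mm
δ_BC = 4900·198/(137.2·115000) = 0.06148 mm
δ_CD = 20900·717/(607·103000) = 0.2397 mm
δ = Σδ_i = 1.847 mm.

1.85 mm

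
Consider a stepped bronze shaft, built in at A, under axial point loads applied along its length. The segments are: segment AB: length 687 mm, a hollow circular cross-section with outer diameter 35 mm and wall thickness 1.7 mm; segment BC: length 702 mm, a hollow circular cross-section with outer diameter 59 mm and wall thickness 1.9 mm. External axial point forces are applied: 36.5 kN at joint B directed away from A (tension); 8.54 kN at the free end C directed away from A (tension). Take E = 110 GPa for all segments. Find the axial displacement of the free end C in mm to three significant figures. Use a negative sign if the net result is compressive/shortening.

1.74 mm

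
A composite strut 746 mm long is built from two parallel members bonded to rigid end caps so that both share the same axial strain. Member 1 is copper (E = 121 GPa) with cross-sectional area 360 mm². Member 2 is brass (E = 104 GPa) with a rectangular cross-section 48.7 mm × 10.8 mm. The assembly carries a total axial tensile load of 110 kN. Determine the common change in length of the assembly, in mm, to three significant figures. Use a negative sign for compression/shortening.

A_2 = 526 mm².
Equal strain + equilibrium ⇒ each member carries load in proportion to AE: A₁E₁ = 43560000 N, A₂E₂ = 54700000 N, ΣAE = 98260000 N.
δ = PL/ΣAE = 110000·746/98260000 = 0.8351 mm.

0.835 mm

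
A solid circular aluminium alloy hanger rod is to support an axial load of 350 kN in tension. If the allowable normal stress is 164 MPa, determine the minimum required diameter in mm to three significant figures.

52.1 mm

Required area A ≥ P/σ_allow = 350000/164 = 2134 mm².
For a solid circular section, d ≥ √(4A/π) = 52.13 mm.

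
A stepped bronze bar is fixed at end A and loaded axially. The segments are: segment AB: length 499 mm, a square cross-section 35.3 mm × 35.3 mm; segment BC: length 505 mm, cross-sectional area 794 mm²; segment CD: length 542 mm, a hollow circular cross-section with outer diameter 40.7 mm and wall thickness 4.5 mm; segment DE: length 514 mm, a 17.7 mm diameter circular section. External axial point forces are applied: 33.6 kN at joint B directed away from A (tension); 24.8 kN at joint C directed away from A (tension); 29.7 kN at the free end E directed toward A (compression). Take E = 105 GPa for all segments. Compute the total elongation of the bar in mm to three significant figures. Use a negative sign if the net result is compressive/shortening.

-0.811 mm

Internal axial forces (sectioning from the free end, tension +): N_DE = -29.7 kN, N_CD = -29.7 kN, N_BC = -4.9 kN, N_AB = 28.7 kN.
A_AB = 1246 mm².
A_CD = 511.8 mm².
A_DE = 246.1 mm².
δ_AB = 28700·499/(1246·105000) = 0.1095 mm
δ_BC = -4900·505/(794·105000) = -0.02968 mm
δ_CD = -29700·542/(511.8·105000) = -0.2996 mm
δ_DE = -29700·514/(246.1·105000) = -0.5909 mm
δ = Σδ_i = -0.8107 mm.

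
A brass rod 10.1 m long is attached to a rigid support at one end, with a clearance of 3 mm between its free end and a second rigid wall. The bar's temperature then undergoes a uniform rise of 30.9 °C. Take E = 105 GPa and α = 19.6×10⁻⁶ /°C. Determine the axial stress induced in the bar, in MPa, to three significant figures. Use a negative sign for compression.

-32.4 MPa

Free thermal expansion αLΔT = 19.6e-6 · 10100 · 30.9 = 6.117 mm.
The walls engage after the gap closes; constrained expansion = 6.117 − 3 = 3.117 mm.
The walls impose strain ε = −(3.117)/10100 = -3.0861e-04; σ = Eε = 105000 · -3.0861e-04 = -32.4 MPa.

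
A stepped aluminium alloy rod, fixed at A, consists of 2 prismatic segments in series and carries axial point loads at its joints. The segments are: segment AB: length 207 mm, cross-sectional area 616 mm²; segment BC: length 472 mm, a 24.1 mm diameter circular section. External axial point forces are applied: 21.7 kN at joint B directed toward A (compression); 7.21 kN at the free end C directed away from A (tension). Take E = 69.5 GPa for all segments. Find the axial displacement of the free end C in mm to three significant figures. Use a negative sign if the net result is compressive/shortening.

Internal axial forces (sectioning from the free end, tension +): N_BC = 7.21 kN, N_AB = -14.49 kN.
A_BC = 456.2 mm².
δ_AB = -14490·207/(616·69500) = -0.07006 mm
δ_BC = 7210·472/(456.2·69500) = 0.1073 mm
δ = Σδ_i = 0.03728 mm.

0.0373 mm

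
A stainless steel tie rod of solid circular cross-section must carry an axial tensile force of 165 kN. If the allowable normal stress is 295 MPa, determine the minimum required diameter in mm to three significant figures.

Required area A ≥ P/σ_allow = 165000/295 = 559.3 mm².
For a solid circular section, d ≥ √(4A/π) = 26.69 mm.

26.7 mm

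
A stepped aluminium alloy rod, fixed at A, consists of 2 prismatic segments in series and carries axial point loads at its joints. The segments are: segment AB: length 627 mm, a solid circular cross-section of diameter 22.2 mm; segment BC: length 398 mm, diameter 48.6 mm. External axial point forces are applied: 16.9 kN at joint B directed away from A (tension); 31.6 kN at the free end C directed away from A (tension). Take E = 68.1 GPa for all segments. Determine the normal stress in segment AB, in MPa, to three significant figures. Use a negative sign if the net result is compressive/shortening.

Internal axial forces (sectioning from the free end, tension +): N_BC = 31.6 kN, N_AB = 48.5 kN.
A_AB = 387.1 mm².
σ_AB = N_AB/A_AB = 48500/387.1 = 125.3 MPa.

125 MPa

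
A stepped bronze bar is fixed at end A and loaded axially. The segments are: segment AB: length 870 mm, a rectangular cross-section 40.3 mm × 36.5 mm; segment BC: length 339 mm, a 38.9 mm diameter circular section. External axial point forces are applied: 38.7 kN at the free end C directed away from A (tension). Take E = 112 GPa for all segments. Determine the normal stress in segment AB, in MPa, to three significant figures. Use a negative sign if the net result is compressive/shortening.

Internal axial forces (sectioning from the free end, tension +): N_BC = 38.7 kN, N_AB = 38.7 kN.
A_AB = 1471 mm².
σ_AB = N_AB/A_AB = 38700/1471 = 26.31 MPa.

26.3 MPa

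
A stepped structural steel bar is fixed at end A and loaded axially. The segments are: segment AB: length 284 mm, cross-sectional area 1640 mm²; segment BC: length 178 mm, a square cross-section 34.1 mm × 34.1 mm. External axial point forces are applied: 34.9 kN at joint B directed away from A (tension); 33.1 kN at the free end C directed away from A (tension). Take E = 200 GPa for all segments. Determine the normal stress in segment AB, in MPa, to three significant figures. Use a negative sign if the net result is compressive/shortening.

41.5 MPa

Internal axial forces (sectioning from the free end, tension +): N_BC = 33.1 kN, N_AB = 68 kN.
σ_AB = N_AB/A_AB = 68000/1640 = 41.46 MPa.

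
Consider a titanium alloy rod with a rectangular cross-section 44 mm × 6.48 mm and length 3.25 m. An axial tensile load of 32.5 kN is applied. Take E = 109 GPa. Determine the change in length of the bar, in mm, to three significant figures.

A = 285.1 mm².
δ_mech = NL/(AE) = 32500·3250/(285.1·109000) = 3.399 mm.

3.40 mm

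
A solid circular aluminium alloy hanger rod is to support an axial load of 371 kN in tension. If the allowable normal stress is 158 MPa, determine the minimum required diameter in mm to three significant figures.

54.7 mm

Required area A ≥ P/σ_allow = 371000/158 = 2348 mm².
For a solid circular section, d ≥ √(4A/π) = 54.68 mm.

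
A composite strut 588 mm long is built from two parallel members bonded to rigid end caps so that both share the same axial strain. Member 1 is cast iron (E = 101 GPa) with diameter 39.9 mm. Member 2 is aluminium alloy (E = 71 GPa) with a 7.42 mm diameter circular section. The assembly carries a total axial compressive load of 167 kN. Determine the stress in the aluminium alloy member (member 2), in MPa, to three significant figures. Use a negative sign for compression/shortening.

A_1 = 1250 mm².
A_2 = 43.24 mm².
Equal strain + equilibrium ⇒ each member carries load in proportion to AE: A₁E₁ = 126300000 N, A₂E₂ = 3070000 N, ΣAE = 129400000 N.
σ₂ = P·E₂/ΣAE = -167000·71000/129400000 = -91.66 MPa.

-91.7 MPa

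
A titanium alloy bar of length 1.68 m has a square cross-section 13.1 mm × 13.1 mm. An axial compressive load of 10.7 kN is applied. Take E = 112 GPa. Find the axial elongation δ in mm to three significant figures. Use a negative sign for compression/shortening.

-0.935 mm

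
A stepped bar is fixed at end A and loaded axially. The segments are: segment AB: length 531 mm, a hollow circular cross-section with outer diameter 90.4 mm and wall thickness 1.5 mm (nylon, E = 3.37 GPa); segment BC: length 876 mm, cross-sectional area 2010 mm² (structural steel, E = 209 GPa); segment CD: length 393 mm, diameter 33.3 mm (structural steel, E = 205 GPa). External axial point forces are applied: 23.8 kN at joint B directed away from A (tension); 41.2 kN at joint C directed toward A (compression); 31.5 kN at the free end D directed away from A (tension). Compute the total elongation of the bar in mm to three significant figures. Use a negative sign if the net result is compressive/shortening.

5.35 mm

Internal axial forces (sectioning from the free end, tension +): N_CD = 31.5 kN, N_BC = -9.7 kN, N_AB = 14.1 kN.
A_AB = 418.9 mm².
A_CD = 870.9 mm².
δ_AB = 14100·531/(418.9·3370) = 5.303 mm
δ_BC = -9700·876/(2010·209000) = -0.02023 mm
δ_CD = 31500·393/(870.9·205000) = 0.06934 mm
δ = Σδ_i = 5.352 mm.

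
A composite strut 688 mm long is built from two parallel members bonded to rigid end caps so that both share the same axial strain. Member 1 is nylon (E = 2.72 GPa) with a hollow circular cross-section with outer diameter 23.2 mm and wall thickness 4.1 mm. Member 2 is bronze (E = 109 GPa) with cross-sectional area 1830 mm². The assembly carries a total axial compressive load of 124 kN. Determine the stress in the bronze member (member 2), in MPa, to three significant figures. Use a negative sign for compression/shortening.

A_1 = 246 mm².
Equal strain + equilibrium ⇒ each member carries load in proportion to AE: A₁E₁ = 669200 N, A₂E₂ = 199500000 N, ΣAE = 200100000 N.
σ₂ = P·E₂/ΣAE = -124000·109000/200100000 = -67.53 MPa.

-67.5 MPa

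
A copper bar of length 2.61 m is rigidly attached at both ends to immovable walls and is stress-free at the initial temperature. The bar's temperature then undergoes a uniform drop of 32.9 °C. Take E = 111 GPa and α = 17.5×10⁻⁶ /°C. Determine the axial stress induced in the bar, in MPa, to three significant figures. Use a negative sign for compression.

Free thermal expansion αLΔT = 17.5e-6 · 2610 · -32.9 = -1.503 mm.
The walls impose strain ε = −(-1.503)/2610 = 5.7575e-04; σ = Eε = 111000 · 5.7575e-04 = 63.91 MPa.

63.9 MPa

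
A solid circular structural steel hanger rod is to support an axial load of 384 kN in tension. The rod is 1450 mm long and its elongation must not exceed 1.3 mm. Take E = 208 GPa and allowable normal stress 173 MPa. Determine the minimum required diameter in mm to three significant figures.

53.2 mm

Required area A ≥ P/σ_allow = 384000/173 = 2220 mm².
For a solid circular section, d ≥ √(4A/π) = 53.16 mm.
Elongation limit: A ≥ PL/(Eδ_allow) = 384000·1450/(208000·1.3) = 2059 mm² ⇒ d ≥ 51.2 mm.
The stress limit governs.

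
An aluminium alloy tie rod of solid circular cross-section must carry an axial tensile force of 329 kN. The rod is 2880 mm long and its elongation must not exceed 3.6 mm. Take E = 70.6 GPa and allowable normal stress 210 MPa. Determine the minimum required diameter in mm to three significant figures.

Required area A ≥ P/σ_allow = 329000/210 = 1567 mm².
For a solid circular section, d ≥ √(4A/π) = 44.66 mm.
Elongation limit: A ≥ PL/(Eδ_allow) = 329000·2880/(70600·3.6) = 3728 mm² ⇒ d ≥ 68.9 mm.
The elongation limit governs.

68.9 mm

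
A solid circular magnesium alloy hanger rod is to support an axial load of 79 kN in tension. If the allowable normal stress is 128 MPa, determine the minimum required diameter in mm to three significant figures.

28.0 mm

Required area A ≥ P/σ_allow = 79000/128 = 617.2 mm².
For a solid circular section, d ≥ √(4A/π) = 28.03 mm.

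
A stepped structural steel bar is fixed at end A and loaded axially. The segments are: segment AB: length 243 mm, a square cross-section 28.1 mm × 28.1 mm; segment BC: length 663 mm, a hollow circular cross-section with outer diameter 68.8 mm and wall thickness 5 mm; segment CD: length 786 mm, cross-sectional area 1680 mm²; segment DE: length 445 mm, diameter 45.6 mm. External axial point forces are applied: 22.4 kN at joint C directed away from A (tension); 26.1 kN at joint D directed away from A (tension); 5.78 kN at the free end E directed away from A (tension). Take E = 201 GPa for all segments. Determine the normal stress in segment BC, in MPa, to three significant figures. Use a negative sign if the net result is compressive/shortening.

Internal axial forces (sectioning from the free end, tension +): N_DE = 5.78 kN, N_CD = 31.88 kN, N_BC = 54.28 kN, N_AB = 54.28 kN.
A_BC = 1002 mm².
σ_BC = N_BC/A_BC = 54280/1002 = 54.16 MPa.

54.2 MPa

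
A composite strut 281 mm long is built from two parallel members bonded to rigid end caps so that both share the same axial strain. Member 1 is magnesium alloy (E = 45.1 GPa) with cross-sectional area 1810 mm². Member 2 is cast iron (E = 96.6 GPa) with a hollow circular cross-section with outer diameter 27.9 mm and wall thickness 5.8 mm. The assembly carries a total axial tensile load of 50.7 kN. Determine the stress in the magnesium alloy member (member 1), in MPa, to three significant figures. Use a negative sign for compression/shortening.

19.0 MPa

A_2 = 402.7 mm².
Equal strain + equilibrium ⇒ each member carries load in proportion to AE: A₁E₁ = 81630000 N, A₂E₂ = 38900000 N, ΣAE = 120500000 N.
σ₁ = P·E₁/ΣAE = 50700·45100/120500000 = 18.97 MPa.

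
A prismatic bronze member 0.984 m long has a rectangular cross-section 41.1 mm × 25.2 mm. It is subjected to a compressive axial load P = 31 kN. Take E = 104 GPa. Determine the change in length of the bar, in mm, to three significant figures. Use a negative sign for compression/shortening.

-0.283 mm

A = 1036 mm².
δ_mech = NL/(AE) = -31000·984/(1036·104000) = -0.2832 mm.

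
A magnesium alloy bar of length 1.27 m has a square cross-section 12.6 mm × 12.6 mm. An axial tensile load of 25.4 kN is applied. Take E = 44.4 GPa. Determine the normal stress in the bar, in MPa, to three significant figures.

A = 158.8 mm².
σ = N/A = 25400/158.8 = 160 MPa.

160 MPa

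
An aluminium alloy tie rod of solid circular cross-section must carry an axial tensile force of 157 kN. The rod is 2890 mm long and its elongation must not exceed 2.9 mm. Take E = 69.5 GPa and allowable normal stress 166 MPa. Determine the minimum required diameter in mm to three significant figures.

53.5 mm

Required area A ≥ P/σ_allow = 157000/166 = 945.8 mm².
For a solid circular section, d ≥ √(4A/π) = 34.7 mm.
Elongation limit: A ≥ PL/(Eδ_allow) = 157000·2890/(69500·2.9) = 2251 mm² ⇒ d ≥ 53.54 mm.
The elongation limit governs.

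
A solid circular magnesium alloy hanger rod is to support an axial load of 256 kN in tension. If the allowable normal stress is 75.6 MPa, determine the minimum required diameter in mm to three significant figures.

65.7 mm

Required area A ≥ P/σ_allow = 256000/75.6 = 3386 mm².
For a solid circular section, d ≥ √(4A/π) = 65.66 mm.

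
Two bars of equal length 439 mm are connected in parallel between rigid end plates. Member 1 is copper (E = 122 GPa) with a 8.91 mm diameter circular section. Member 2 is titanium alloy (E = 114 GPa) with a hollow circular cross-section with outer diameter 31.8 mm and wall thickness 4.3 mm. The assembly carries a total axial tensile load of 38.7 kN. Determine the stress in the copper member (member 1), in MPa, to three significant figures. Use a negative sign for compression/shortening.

A_1 = 62.35 mm².
A_2 = 371.5 mm².
Equal strain + equilibrium ⇒ each member carries load in proportion to AE: A₁E₁ = 7607000 N, A₂E₂ = 42350000 N, ΣAE = 49960000 N.
σ₁ = P·E₁/ΣAE = 38700·122000/49960000 = 94.51 MPa.

94.5 MPa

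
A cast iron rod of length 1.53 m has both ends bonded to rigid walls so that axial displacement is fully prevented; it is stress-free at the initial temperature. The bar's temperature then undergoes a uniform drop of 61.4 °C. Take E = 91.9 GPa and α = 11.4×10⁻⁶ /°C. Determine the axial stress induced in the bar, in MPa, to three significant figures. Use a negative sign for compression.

64.3 MPa

Free thermal expansion αLΔT = 11.4e-6 · 1530 · -61.4 = -1.071 mm.
The walls impose strain ε = −(-1.071)/1530 = 6.9996e-04; σ = Eε = 91900 · 6.9996e-04 = 64.33 MPa.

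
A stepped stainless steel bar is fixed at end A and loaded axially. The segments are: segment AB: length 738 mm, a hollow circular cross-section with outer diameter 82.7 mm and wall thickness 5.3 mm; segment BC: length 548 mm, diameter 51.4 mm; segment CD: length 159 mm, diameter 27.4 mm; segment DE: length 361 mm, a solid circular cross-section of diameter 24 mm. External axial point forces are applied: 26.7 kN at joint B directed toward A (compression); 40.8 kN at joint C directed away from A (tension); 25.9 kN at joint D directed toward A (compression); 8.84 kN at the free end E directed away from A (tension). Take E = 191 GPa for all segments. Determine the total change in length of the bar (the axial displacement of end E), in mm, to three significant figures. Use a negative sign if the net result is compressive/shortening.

0.0368 mm

Internal axial forces (sectioning from the free end, tension +): N_DE = 8.84 kN, N_CD = -17.06 kN, N_BC = 23.74 kN, N_AB = -2.96 kN.
A_AB = 1289 mm².
A_BC = 2075 mm².
A_CD = 589.6 mm².
A_DE = 452.4 mm².
δ_AB = -2960·738/(1289·191000) = -0.008875 mm
δ_BC = 23740·548/(2075·191000) = 0.03283 mm
δ_CD = -17060·159/(589.6·191000) = -0.02409 mm
δ_DE = 8840·361/(452.4·191000) = 0.03693 mm
δ = Σδ_i = 0.0368 mm.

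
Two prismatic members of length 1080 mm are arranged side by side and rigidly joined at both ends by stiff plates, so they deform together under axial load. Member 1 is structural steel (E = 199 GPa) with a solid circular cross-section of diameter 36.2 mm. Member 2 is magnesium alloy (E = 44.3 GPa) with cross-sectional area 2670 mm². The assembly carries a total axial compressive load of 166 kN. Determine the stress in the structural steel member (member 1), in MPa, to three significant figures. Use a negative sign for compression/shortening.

A_1 = 1029 mm².
Equal strain + equilibrium ⇒ each member carries load in proportion to AE: A₁E₁ = 204800000 N, A₂E₂ = 118300000 N, ΣAE = 323100000 N.
σ₁ = P·E₁/ΣAE = -166000·199000/323100000 = -102.2 MPa.

-102 MPa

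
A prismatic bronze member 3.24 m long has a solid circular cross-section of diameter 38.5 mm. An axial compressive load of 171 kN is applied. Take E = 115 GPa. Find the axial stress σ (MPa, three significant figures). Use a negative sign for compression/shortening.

A = 1164 mm².
σ = N/A = -171000/1164 = -146.9 MPa.

-147 MPa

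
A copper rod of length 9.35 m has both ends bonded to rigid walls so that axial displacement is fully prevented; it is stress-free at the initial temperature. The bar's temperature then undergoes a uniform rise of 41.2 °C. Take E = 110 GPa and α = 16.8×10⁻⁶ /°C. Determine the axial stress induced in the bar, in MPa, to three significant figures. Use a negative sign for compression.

Free thermal expansion αLΔT = 16.8e-6 · 9350 · 41.2 = 6.472 mm.
The walls impose strain ε = −(6.472)/9350 = -6.9216e-04; σ = Eε = 110000 · -6.9216e-04 = -76.14 MPa.

-76.1 MPa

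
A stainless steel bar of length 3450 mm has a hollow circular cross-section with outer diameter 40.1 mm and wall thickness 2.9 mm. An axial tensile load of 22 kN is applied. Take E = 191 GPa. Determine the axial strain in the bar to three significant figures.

3.40e-04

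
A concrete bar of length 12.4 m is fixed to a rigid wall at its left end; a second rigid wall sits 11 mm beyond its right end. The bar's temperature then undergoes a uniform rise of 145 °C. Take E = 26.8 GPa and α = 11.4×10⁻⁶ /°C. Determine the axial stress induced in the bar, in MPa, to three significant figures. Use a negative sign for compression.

Free thermal expansion αLΔT = 11.4e-6 · 12400 · 145 = 20.5 mm.
The walls engage after the gap closes; constrained expansion = 20.5 − 11 = 9.497 mm.
The walls impose strain ε = −(9.497)/12400 = -7.6590e-04; σ = Eε = 26800 · -7.6590e-04 = -20.53 MPa.

-20.5 MPa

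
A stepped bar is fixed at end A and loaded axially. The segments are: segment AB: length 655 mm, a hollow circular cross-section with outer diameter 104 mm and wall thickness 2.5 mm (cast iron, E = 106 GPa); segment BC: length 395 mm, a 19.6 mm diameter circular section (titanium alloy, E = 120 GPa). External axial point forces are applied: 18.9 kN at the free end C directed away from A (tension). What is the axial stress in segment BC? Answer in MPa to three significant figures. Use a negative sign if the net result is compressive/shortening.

Internal axial forces (sectioning from the free end, tension +): N_BC = 18.9 kN, N_AB = 18.9 kN.
A_BC = 301.7 mm².
σ_BC = N_BC/A_BC = 18900/301.7 = 62.64 MPa.

62.6 MPa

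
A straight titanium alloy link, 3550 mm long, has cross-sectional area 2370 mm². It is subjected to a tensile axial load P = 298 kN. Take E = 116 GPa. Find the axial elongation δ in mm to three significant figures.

δ_mech = NL/(AE) = 298000·3550/(2370·116000) = 3.848 mm.

3.85 mm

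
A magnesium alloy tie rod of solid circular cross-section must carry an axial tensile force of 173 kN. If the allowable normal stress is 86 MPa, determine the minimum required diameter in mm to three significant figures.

50.6 mm

Required area A ≥ P/σ_allow = 173000/86 = 2012 mm².
For a solid circular section, d ≥ √(4A/π) = 50.61 mm.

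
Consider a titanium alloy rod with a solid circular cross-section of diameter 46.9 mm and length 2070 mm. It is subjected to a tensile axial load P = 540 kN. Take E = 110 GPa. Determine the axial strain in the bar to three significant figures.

A = 1728 mm².
σ = N/A = 312.6 MPa; ε = σ/E = 312.6/110000 = 2.842e-03.

0.00284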